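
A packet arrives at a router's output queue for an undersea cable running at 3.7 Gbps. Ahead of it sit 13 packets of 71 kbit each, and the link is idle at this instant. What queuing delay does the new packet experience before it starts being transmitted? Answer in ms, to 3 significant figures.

Each queued packet: L/R = 71000/3700000000 = 0.0191892 ms.
13 queued → 0.249459 ms.
Queuing delay = 0.249 ms.

0.249 ms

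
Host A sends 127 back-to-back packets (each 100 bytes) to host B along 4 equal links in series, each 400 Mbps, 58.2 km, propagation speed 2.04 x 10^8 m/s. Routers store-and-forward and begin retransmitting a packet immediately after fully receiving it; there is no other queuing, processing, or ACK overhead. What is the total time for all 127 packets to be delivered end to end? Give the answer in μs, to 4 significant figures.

Per-hop transmission t_tx = L/R = 800/400000000 = 2 μs.
Per-hop propagation t_prop = 58200/204000000 = 285.294 μs.
Pipeline fill: first packet needs 4·t_tx to clear all hops; remaining 126 packets each add one t_tx.
Total = (4+127-1)·t_tx + 4·t_prop = 130·2 + 4·285.294 = 1401 μs.

1401 μs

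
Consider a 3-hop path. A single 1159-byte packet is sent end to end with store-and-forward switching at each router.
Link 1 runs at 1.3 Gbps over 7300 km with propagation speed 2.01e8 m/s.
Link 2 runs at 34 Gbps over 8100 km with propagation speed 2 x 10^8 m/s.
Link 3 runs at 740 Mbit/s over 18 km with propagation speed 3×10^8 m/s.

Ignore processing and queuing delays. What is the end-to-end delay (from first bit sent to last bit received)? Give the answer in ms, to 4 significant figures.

76.90 ms

L = 1159 × 8 = 9272 bits.
Transmission delays (L/R per hop): 0.00713231, 0.000272706, 0.0125297 ms; sum = 0.0199347 ms.
Propagation delays (d/s per hop): 36.3184, 40.5, 0.06 ms; sum = 76.8784 ms.
End-to-end = 76.90 ms.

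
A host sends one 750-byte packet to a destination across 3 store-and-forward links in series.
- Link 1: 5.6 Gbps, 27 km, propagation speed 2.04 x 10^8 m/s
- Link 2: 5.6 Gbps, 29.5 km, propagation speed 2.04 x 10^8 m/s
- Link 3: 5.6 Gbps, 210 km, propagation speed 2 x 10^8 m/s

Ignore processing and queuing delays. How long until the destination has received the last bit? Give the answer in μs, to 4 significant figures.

L = 750 × 8 = 6000 bits.
Transmission delay per hop = L/R = 6000/5600000000 = 1.07143 μs; 3 hops → 3.21429 μs.
Propagation delays (d/s per hop): 132.353, 144.608, 1050 μs; sum = 1326.96 μs.
End-to-end = 1330 μs.

1330 μs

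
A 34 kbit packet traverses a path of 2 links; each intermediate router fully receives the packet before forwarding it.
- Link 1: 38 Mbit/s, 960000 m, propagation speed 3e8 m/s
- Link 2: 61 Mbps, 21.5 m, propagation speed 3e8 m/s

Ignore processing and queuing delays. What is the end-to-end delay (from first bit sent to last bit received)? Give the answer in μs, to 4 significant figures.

L = 34000 bits.
Transmission delays (L/R per hop): 894.737, 557.377 μs; sum = 1452.11 μs.
Propagation delays (d/s per hop): 3200, 0.0716667 μs; sum = 3200.07 μs.
End-to-end = 4652 μs.

4652 μs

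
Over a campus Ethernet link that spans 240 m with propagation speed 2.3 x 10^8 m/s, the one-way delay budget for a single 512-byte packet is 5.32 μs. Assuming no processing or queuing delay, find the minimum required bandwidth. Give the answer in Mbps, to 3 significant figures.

L = 4096 bits.
Propagation delay = 240 / 2.3e+08 = 1.04348 μs.
Transmission budget = 5.32 − 1.04348 = 4.27652 μs.
R ≥ L / t_tx = 4096 bits / 4.27652e-06 s = 958 Mbps.

958 Mbps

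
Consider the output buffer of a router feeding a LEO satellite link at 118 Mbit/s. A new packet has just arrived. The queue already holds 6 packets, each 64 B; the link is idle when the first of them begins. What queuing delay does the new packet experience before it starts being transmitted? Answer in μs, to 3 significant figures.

Each queued packet: L/R = 512/118000000 = 4.33898 μs.
6 queued → 26.0339 μs.
Queuing delay = 26.0 μs.

26.0 μs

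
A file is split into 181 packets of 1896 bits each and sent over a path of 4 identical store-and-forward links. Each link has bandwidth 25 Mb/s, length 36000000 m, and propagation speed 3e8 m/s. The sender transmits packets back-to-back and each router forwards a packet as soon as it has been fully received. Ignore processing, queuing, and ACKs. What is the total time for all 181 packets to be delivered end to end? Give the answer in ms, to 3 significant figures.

Per-hop transmission t_tx = L/R = 1896/25000000 = 0.07584 ms.
Per-hop propagation t_prop = 36000000/300000000 = 120 ms.
Pipeline fill: first packet needs 4·t_tx to clear all hops; remaining 180 packets each add one t_tx.
Total = (4+181-1)·t_tx + 4·t_prop = 184·0.07584 + 4·120 = 494 ms.

494 ms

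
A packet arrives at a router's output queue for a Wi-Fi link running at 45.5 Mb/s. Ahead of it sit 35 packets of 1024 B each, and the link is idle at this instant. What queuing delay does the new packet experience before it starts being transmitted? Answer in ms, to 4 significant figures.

6.302 ms

Each queued packet: L/R = 8192/45500000 = 0.180044 ms.
35 queued → 6.30154 ms.
Queuing delay = 6.302 ms.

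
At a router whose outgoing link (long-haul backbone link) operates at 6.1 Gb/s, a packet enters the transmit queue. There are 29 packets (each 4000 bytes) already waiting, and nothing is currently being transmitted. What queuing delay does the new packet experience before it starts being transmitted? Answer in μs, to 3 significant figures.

152 μs

Each queued packet: L/R = 32000/6100000000 = 5.2459 μs.
29 queued → 152.131 μs.
Queuing delay = 152 μs.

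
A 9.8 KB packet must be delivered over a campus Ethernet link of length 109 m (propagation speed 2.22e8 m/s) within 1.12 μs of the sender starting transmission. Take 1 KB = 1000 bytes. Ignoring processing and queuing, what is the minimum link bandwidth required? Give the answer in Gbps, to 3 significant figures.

L = 78400 bits.
Propagation delay = 109 / 2.22e+08 = 0.490991 μs.
Transmission budget = 1.12 − 0.490991 = 0.629009 μs.
R ≥ L / t_tx = 78400 bits / 6.29009e-07 s = 125 Gbps.

125 Gbps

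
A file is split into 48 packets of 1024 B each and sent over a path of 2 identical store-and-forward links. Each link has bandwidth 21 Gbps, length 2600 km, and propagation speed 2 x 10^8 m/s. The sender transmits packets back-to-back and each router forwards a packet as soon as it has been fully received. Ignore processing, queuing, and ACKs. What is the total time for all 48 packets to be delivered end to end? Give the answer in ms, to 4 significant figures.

Per-hop transmission t_tx = L/R = 8192/21000000000 = 0.000390095 ms.
Per-hop propagation t_prop = 2600000/200000000 = 13 ms.
Pipeline fill: first packet needs 2·t_tx to clear all hops; remaining 47 packets each add one t_tx.
Total = (2+48-1)·t_tx + 2·t_prop = 49·0.000390095 + 2·13 = 26.02 ms.

26.02 ms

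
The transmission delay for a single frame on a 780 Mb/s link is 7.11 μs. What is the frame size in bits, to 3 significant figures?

L = R × t_tx = 780000000 b/s × 7.11e-06 s = 5545.8 bits.

5550 bits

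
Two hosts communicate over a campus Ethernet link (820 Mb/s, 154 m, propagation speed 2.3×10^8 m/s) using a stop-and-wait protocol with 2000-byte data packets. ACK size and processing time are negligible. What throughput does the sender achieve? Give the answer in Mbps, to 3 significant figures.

t_tx = L/R = 16000/820000000 = 1.95122e-05 s.
t_prop = 154/2.3e+08 = 6.69565e-07 s; RTT = 1.33913e-06 s.
Cycle = t_tx + RTT = 2.08513e-05 s.
Throughput = L / cycle = 16000 / 2.08513e-05 = 767 Mbps.

767 Mbps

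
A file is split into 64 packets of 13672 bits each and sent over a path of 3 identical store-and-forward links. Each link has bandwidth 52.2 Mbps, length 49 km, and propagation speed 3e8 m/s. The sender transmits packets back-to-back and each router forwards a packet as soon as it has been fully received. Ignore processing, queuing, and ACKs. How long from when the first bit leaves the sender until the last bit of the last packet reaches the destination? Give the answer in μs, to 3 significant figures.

17800 μs

Per-hop transmission t_tx = L/R = 13672/52200000 = 261.916 μs.
Per-hop propagation t_prop = 49000/300000000 = 163.333 μs.
Pipeline fill: first packet needs 3·t_tx to clear all hops; remaining 63 packets each add one t_tx.
Total = (3+64-1)·t_tx + 3·t_prop = 66·261.916 + 3·163.333 = 17800 μs.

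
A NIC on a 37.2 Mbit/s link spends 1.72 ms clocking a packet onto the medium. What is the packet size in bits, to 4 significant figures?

63980 bits

L = R × t_tx = 37200000 b/s × 0.00172 s = 63984 bits.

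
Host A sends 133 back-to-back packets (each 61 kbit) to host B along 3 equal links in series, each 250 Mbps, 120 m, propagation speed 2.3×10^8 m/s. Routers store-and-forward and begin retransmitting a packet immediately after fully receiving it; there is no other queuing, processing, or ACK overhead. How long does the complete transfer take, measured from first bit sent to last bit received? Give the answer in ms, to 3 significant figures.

Per-hop transmission t_tx = L/R = 61000/250000000 = 0.244 ms.
Per-hop propagation t_prop = 120/2.3e+08 = 0.000521739 ms.
Pipeline fill: first packet needs 3·t_tx to clear all hops; remaining 132 packets each add one t_tx.
Total = (3+133-1)·t_tx + 3·t_prop = 135·0.244 + 3·0.000521739 = 32.9 ms.

32.9 ms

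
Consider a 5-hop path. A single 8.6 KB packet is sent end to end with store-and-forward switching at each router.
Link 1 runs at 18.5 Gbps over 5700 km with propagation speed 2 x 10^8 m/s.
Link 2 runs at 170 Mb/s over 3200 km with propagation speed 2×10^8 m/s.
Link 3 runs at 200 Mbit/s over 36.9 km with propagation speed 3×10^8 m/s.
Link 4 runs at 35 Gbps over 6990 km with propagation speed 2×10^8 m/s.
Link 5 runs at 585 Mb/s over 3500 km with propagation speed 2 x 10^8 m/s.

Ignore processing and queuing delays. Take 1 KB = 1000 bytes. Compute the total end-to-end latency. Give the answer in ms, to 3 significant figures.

97.9 ms

L = 68800 bits.
Transmission delays (L/R per hop): 0.00371892, 0.404706, 0.344, 0.00196571, 0.117607 ms; sum = 0.871997 ms.
Propagation delays (d/s per hop): 28.5, 16, 0.123, 34.95, 17.5 ms; sum = 97.073 ms.
End-to-end = 97.9 ms.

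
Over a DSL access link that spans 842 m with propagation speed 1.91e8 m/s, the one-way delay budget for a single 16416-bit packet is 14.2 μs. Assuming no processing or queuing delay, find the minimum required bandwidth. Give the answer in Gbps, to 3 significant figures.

1.68 Gbps

Propagation delay = 842 / 191000000 = 4.40838 μs.
Transmission budget = 14.2 − 4.40838 = 9.79162 μs.
R ≥ L / t_tx = 16416 bits / 9.79162e-06 s = 1.68 Gbps.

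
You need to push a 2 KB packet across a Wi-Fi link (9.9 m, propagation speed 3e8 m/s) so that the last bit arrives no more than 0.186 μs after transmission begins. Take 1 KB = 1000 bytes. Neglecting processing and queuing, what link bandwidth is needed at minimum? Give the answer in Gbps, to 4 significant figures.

L = 16000 bits.
Propagation delay = 9.9 / 300000000 = 0.033 μs.
Transmission budget = 0.186 − 0.033 = 0.153 μs.
R ≥ L / t_tx = 16000 bits / 1.53e-07 s = 104.6 Gbps.

104.6 Gbps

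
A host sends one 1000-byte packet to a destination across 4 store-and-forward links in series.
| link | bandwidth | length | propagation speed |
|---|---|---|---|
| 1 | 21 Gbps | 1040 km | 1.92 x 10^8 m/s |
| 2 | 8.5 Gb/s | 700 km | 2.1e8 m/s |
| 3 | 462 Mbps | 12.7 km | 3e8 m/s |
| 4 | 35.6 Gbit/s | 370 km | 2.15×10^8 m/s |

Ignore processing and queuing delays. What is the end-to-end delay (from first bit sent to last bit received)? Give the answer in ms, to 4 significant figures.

10.53 ms

L = 1000 × 8 = 8000 bits.
Transmission delays (L/R per hop): 0.000380952, 0.000941176, 0.017316, 0.000224719 ms; sum = 0.0188629 ms.
Propagation delays (d/s per hop): 5.41667, 3.33333, 0.0423333, 1.72093 ms; sum = 10.5133 ms.
End-to-end = 10.53 ms.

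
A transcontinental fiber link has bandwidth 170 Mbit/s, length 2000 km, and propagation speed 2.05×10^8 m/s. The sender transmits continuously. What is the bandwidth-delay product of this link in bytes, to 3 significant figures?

207000 bytes

Propagation delay = 2000000 / 2.05e+08 = 0.0097561 s.
BDP = R × t_prop = 170000000 × 0.0097561 = 1658540 bits.
In bytes: 1658540/8 = 207000 bytes.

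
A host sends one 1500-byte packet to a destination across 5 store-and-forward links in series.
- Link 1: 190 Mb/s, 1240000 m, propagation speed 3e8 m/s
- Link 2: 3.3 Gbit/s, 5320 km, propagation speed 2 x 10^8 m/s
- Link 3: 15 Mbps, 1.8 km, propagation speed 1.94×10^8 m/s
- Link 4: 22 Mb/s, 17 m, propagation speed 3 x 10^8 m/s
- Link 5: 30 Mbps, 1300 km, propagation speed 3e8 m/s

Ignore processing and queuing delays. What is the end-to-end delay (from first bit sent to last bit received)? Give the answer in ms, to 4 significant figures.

L = 1500 × 8 = 12000 bits.
Transmission delays (L/R per hop): 0.0631579, 0.00363636, 0.8, 0.545455, 0.4 ms; sum = 1.81225 ms.
Propagation delays (d/s per hop): 4.13333, 26.6, 0.00927835, 5.66667e-05, 4.33333 ms; sum = 35.076 ms.
End-to-end = 36.89 ms.

36.89 ms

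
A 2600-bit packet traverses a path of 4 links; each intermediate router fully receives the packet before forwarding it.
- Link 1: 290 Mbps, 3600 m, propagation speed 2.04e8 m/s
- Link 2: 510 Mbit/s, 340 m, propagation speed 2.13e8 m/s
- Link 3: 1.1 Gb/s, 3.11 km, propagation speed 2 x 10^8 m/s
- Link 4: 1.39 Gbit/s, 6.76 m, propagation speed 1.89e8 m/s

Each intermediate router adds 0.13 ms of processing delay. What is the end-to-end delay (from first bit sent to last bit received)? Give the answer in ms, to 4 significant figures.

Transmission delays (L/R per hop): 0.00896552, 0.00509804, 0.00236364, 0.0018705 ms; sum = 0.0182977 ms.
Propagation delays (d/s per hop): 0.0176471, 0.00159624, 0.01555, 3.57672e-05 ms; sum = 0.0348291 ms.
Processing at 3 router(s): 3 × 0.13 ms = 0.39 ms.
End-to-end = 0.4431 ms.

0.4431 ms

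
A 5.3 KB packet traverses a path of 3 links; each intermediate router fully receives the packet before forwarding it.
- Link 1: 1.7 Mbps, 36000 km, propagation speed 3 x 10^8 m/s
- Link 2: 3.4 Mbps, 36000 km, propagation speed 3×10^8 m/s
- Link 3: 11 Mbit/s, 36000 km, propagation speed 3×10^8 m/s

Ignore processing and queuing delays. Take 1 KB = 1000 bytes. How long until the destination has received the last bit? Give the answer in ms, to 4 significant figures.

401.3 ms

L = 42400 bits.
Transmission delays (L/R per hop): 24.9412, 12.4706, 3.85455 ms; sum = 41.2663 ms.
Propagation delays (d/s per hop): 120, 120, 120 ms; sum = 360 ms.
End-to-end = 401.3 ms.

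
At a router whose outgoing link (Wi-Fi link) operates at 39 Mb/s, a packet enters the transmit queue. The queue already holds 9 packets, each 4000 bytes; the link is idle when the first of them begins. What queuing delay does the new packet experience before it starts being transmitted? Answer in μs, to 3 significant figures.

Each queued packet: L/R = 32000/39000000 = 820.513 μs.
9 queued → 7384.62 μs.
Queuing delay = 7380 μs.

7380 μs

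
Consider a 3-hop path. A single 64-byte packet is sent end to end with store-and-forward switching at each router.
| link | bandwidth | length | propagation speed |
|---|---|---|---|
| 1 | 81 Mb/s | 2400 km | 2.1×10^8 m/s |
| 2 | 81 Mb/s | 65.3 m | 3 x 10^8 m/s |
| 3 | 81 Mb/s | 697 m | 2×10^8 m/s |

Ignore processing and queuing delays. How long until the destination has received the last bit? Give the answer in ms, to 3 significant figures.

L = 64 × 8 = 512 bits.
Transmission delay per hop = L/R = 512/81000000 = 0.00632099 ms; 3 hops → 0.018963 ms.
Propagation delays (d/s per hop): 11.4286, 0.000217667, 0.003485 ms; sum = 11.4323 ms.
End-to-end = 11.5 ms.

11.5 ms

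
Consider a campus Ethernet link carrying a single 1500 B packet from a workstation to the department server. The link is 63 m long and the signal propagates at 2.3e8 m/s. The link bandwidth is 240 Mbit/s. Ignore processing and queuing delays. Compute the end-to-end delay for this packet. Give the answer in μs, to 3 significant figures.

L = 1500 × 8 = 12000 bits.
Transmission delay = L/R = 12000 / 240000000 = 50 μs.
Propagation delay = d/s = 63 m / 2.3e+08 m/s = 0.273913 μs.
Total = 50.3 μs.

50.3 μs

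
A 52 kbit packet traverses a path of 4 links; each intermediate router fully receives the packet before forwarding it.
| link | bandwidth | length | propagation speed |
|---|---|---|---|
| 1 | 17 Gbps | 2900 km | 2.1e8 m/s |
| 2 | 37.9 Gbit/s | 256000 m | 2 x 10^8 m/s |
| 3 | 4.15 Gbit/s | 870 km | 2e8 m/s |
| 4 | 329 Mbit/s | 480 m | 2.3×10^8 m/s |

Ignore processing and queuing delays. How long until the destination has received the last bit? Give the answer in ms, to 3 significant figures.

L = 52000 bits.
Transmission delays (L/R per hop): 0.00305882, 0.00137203, 0.0125301, 0.158055 ms; sum = 0.175016 ms.
Propagation delays (d/s per hop): 13.8095, 1.28, 4.35, 0.00208696 ms; sum = 19.4416 ms.
End-to-end = 19.6 ms.

19.6 ms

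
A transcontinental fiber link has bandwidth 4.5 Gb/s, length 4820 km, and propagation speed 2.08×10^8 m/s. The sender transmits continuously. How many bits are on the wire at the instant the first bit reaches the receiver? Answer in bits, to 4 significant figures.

Propagation delay = 4820000 / 208000000 = 0.0231731 s.
BDP = R × t_prop = 4500000000 × 0.0231731 = 104279000 bits.

104300000 bits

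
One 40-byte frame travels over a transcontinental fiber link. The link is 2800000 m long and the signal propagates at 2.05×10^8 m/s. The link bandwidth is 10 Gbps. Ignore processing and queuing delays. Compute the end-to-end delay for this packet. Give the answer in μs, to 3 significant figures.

13700 μs

L = 40 × 8 = 320 bits.
Transmission delay = L/R = 320 / 10000000000 = 0.032 μs.
Propagation delay = d/s = 2800000 m / 2.05e+08 m/s = 13658.5 μs.
Total = 13700 μs.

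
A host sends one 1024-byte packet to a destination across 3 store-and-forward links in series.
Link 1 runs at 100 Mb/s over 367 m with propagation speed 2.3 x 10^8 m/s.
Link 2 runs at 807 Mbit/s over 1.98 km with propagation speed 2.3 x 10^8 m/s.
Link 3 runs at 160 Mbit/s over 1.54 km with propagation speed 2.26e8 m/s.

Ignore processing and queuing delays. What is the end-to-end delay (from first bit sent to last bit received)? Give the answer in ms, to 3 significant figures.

0.160 ms

L = 1024 × 8 = 8192 bits.
Transmission delays (L/R per hop): 0.08192, 0.0101512, 0.0512 ms; sum = 0.143271 ms.
Propagation delays (d/s per hop): 0.00159565, 0.0086087, 0.00681416 ms; sum = 0.0170185 ms.
End-to-end = 0.160 ms.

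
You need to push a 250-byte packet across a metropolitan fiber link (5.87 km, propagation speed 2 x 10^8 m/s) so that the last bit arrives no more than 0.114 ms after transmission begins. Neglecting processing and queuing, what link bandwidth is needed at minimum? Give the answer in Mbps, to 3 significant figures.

23.6 Mbps

L = 2000 bits.
Propagation delay = 5870 / 200000000 = 0.02935 ms.
Transmission budget = 0.114 − 0.02935 = 0.08465 ms.
R ≥ L / t_tx = 2000 bits / 8.465e-05 s = 23.6 Mbps.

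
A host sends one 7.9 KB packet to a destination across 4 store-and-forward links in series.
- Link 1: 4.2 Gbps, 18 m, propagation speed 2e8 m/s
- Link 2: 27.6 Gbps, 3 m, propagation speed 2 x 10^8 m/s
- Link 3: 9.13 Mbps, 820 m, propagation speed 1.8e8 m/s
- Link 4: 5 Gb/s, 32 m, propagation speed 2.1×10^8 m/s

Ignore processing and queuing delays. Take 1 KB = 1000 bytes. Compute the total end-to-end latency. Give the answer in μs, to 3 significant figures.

6960 μs

L = 63200 bits.
Transmission delays (L/R per hop): 15.0476, 2.28986, 6922.23, 12.64 μs; sum = 6952.21 μs.
Propagation delays (d/s per hop): 0.09, 0.015, 4.55556, 0.152381 μs; sum = 4.81294 μs.
End-to-end = 6960 μs.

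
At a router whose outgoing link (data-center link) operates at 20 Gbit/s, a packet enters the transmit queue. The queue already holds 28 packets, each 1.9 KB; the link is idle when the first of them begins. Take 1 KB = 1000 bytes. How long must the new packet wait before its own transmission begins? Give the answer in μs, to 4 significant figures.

Each queued packet: L/R = 15200/20000000000 = 0.76 μs.
28 queued → 21.28 μs.
Queuing delay = 21.28 μs.

21.28 μs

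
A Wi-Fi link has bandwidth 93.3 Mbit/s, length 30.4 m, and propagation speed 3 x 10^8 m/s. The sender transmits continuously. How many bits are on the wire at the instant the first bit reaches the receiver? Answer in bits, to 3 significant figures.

9.45 bits

Propagation delay = 30.4 / 300000000 = 1.01333e-07 s.
BDP = R × t_prop = 93300000 × 1.01333e-07 = 9.4544 bits.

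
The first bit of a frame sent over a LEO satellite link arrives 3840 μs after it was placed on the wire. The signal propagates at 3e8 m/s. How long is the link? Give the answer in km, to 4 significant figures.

d = s × t_prop = 300000000 × 0.00384 = 1152 km.

1152 km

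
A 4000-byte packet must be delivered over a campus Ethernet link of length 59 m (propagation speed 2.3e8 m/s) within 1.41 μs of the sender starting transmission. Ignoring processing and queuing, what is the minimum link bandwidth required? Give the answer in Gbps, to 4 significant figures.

L = 32000 bits.
Propagation delay = 59 / 2.3e+08 = 0.256522 μs.
Transmission budget = 1.41 − 0.256522 = 1.15348 μs.
R ≥ L / t_tx = 32000 bits / 1.15348e-06 s = 27.74 Gbps.

27.74 Gbps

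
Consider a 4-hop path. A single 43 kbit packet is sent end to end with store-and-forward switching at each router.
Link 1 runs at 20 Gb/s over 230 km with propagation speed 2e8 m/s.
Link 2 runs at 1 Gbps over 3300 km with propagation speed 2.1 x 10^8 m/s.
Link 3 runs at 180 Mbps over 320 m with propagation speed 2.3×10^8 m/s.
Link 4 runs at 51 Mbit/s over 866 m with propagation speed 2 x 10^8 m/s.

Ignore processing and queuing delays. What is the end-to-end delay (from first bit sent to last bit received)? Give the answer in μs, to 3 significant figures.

18000 μs

L = 43000 bits.
Transmission delays (L/R per hop): 2.15, 43, 238.889, 843.137 μs; sum = 1127.18 μs.
Propagation delays (d/s per hop): 1150, 15714.3, 1.3913, 4.33 μs; sum = 16870 μs.
End-to-end = 18000 μs.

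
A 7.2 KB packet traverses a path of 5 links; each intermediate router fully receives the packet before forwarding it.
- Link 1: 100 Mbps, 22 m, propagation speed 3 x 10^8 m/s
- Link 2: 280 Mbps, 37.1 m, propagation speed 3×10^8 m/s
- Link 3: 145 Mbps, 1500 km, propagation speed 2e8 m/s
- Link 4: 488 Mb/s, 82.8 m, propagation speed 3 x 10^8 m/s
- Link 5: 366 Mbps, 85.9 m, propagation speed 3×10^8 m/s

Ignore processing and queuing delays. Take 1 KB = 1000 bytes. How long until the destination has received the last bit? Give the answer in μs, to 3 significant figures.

8960 μs

L = 57600 bits.
Transmission delays (L/R per hop): 576, 205.714, 397.241, 118.033, 157.377 μs; sum = 1454.37 μs.
Propagation delays (d/s per hop): 0.0733333, 0.123667, 7500, 0.276, 0.286333 μs; sum = 7500.76 μs.
End-to-end = 8960 μs.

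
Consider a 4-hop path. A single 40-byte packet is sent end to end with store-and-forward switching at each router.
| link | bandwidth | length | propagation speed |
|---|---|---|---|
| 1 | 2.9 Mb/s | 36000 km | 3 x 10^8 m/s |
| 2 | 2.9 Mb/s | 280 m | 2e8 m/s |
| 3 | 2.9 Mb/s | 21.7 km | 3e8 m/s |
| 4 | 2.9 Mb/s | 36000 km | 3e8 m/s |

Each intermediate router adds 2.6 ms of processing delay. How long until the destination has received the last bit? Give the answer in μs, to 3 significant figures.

248000 μs

L = 40 × 8 = 320 bits.
Transmission delay per hop = L/R = 320/2900000 = 110.345 μs; 4 hops → 441.379 μs.
Propagation delays (d/s per hop): 120000, 1.4, 72.3333, 120000 μs; sum = 240074 μs.
Processing at 3 router(s): 3 × 2.6 ms = 7800 μs.
End-to-end = 248000 μs.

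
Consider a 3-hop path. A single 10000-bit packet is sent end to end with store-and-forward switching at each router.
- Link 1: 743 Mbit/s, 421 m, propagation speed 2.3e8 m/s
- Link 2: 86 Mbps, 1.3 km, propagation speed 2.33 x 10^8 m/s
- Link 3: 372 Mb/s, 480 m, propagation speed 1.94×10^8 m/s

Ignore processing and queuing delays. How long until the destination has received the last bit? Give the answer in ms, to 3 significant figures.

0.167 ms

Transmission delays (L/R per hop): 0.013459, 0.116279, 0.0268817 ms; sum = 0.15662 ms.
Propagation delays (d/s per hop): 0.00183043, 0.0055794, 0.00247423 ms; sum = 0.00988406 ms.
End-to-end = 0.167 ms.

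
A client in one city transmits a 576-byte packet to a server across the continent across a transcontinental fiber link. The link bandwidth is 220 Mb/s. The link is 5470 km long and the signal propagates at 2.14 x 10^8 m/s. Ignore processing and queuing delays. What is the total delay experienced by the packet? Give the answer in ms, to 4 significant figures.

L = 576 × 8 = 4608 bits.
Transmission delay = L/R = 4608 / 220000000 = 0.0209455 ms.
Propagation delay = d/s = 5470000 m / 214000000 m/s = 25.5607 ms.
Total = 25.58 ms.

25.58 ms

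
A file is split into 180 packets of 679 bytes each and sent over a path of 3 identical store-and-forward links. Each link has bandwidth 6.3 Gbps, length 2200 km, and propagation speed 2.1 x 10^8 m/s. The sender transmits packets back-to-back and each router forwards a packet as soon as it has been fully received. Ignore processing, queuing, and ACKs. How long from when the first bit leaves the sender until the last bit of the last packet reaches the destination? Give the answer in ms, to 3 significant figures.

31.6 ms

Per-hop transmission t_tx = L/R = 5432/6300000000 = 0.000862222 ms.
Per-hop propagation t_prop = 2200000/210000000 = 10.4762 ms.
Pipeline fill: first packet needs 3·t_tx to clear all hops; remaining 179 packets each add one t_tx.
Total = (3+180-1)·t_tx + 3·t_prop = 182·0.000862222 + 3·10.4762 = 31.6 ms.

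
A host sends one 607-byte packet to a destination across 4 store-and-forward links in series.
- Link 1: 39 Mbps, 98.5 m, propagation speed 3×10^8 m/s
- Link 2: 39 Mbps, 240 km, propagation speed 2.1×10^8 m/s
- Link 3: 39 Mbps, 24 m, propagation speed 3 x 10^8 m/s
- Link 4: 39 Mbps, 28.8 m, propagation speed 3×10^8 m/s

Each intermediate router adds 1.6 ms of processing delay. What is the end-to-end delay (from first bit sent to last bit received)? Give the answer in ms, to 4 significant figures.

6.441 ms

L = 607 × 8 = 4856 bits.
Transmission delay per hop = L/R = 4856/39000000 = 0.124513 ms; 4 hops → 0.498051 ms.
Propagation delays (d/s per hop): 0.000328333, 1.14286, 8e-05, 9.6e-05 ms; sum = 1.14336 ms.
Processing at 3 router(s): 3 × 1.6 ms = 4.8 ms.
End-to-end = 6.441 ms.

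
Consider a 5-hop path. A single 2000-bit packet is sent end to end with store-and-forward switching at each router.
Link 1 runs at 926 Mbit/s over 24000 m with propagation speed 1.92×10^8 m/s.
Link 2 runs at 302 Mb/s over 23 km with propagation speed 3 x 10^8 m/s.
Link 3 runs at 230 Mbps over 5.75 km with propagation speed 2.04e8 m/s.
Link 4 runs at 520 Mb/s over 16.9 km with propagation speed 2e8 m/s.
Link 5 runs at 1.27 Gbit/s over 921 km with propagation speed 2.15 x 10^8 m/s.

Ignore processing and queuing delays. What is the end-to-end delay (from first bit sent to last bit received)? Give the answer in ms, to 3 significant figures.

Transmission delays (L/R per hop): 0.00215983, 0.00662252, 0.00869565, 0.00384615, 0.0015748 ms; sum = 0.022899 ms.
Propagation delays (d/s per hop): 0.125, 0.0766667, 0.0281863, 0.0845, 4.28372 ms; sum = 4.59807 ms.
End-to-end = 4.62 ms.

4.62 ms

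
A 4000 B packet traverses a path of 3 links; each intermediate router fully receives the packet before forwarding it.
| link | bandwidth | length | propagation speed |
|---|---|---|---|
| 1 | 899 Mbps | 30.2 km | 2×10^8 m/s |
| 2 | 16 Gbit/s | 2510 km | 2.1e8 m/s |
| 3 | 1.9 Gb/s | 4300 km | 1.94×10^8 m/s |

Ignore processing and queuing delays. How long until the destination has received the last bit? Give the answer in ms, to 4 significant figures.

34.32 ms

L = 4000 × 8 = 32000 bits.
Transmission delays (L/R per hop): 0.0355951, 0.002, 0.0168421 ms; sum = 0.0544372 ms.
Propagation delays (d/s per hop): 0.151, 11.9524, 22.1649 ms; sum = 34.2683 ms.
End-to-end = 34.32 ms.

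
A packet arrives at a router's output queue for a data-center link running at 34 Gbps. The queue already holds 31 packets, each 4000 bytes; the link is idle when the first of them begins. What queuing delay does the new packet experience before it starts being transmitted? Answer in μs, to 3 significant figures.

Each queued packet: L/R = 32000/34000000000 = 0.941176 μs.
31 queued → 29.1765 μs.
Queuing delay = 29.2 μs.

29.2 μs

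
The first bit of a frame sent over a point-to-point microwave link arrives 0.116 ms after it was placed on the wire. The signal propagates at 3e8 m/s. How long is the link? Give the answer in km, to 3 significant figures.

34.8 km

d = s × t_prop = 300000000 × 0.000116 = 34.8 km.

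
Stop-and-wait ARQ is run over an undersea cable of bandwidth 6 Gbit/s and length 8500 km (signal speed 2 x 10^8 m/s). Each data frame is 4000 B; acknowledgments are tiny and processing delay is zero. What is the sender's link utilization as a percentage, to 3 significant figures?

t_tx = L/R = 32000/6000000000 = 5.33333e-06 s.
t_prop = 8500000/200000000 = 0.0425 s; RTT = 0.085 s.
Cycle = t_tx + RTT = 0.0850053 s.
Utilization = t_tx / cycle = 5.33333e-06/0.0850053 = 0.00627 %.

0.00627 %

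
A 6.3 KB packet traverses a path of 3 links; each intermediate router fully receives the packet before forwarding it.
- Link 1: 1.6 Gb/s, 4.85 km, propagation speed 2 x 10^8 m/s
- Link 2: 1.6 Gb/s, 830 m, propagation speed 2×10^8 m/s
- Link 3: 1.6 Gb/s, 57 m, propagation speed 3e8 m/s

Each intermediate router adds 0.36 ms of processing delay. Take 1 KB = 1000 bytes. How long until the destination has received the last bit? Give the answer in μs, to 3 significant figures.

L = 50400 bits.
Transmission delay per hop = L/R = 50400/1600000000 = 31.5 μs; 3 hops → 94.5 μs.
Propagation delays (d/s per hop): 24.25, 4.15, 0.19 μs; sum = 28.59 μs.
Processing at 2 router(s): 2 × 0.36 ms = 720 μs.
End-to-end = 843 μs.

843 μs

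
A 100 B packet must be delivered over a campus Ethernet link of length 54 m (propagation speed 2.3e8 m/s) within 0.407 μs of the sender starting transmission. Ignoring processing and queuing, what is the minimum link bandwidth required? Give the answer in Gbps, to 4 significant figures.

4.645 Gbps

L = 800 bits.
Propagation delay = 54 / 2.3e+08 = 0.234783 μs.
Transmission budget = 0.407 − 0.234783 = 0.172217 μs.
R ≥ L / t_tx = 800 bits / 1.72217e-07 s = 4.645 Gbps.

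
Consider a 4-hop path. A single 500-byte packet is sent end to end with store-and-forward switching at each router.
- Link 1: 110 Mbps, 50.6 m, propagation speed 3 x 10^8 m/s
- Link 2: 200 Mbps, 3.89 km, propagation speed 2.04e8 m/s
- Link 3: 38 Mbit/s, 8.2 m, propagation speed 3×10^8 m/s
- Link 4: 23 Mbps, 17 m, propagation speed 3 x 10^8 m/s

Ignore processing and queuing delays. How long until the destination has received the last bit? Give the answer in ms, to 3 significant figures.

L = 500 × 8 = 4000 bits.
Transmission delays (L/R per hop): 0.0363636, 0.02, 0.105263, 0.173913 ms; sum = 0.33554 ms.
Propagation delays (d/s per hop): 0.000168667, 0.0190686, 2.73333e-05, 5.66667e-05 ms; sum = 0.0193213 ms.
End-to-end = 0.355 ms.

0.355 ms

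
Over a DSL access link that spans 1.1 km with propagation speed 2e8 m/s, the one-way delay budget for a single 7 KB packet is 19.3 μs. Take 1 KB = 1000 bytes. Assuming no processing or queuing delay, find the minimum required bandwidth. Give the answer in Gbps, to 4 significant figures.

4.058 Gbps

L = 56000 bits.
Propagation delay = 1100 / 200000000 = 5.5 μs.
Transmission budget = 19.3 − 5.5 = 13.8 μs.
R ≥ L / t_tx = 56000 bits / 1.38e-05 s = 4.058 Gbps.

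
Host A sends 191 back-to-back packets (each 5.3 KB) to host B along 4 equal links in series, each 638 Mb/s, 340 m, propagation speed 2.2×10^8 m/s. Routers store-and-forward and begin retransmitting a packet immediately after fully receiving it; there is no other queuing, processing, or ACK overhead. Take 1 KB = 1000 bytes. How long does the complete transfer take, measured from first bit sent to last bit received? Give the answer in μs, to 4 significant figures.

12900 μs

Per-hop transmission t_tx = L/R = 42400/638000000 = 66.4577 μs.
Per-hop propagation t_prop = 340/2.2e+08 = 1.54545 μs.
Pipeline fill: first packet needs 4·t_tx to clear all hops; remaining 190 packets each add one t_tx.
Total = (4+191-1)·t_tx + 4·t_prop = 194·66.4577 + 4·1.54545 = 12900 μs.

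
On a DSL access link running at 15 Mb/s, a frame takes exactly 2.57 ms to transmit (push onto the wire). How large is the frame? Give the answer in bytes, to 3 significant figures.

4820 bytes

L = R × t_tx = 15000000 b/s × 0.00257 s = 38550 bits.
In bytes: 38550 / 8 = 4820 bytes.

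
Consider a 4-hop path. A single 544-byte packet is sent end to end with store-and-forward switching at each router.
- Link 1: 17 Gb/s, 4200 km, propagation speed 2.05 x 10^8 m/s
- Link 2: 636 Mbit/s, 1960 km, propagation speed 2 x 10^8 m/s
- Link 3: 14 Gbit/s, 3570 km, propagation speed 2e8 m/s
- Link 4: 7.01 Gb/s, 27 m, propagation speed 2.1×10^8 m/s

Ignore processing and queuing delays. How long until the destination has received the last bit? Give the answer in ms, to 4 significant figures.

48.15 ms

L = 544 × 8 = 4352 bits.
Transmission delays (L/R per hop): 0.000256, 0.00684277, 0.000310857, 0.000620827 ms; sum = 0.00803045 ms.
Propagation delays (d/s per hop): 20.4878, 9.8, 17.85, 0.000128571 ms; sum = 48.1379 ms.
End-to-end = 48.15 ms.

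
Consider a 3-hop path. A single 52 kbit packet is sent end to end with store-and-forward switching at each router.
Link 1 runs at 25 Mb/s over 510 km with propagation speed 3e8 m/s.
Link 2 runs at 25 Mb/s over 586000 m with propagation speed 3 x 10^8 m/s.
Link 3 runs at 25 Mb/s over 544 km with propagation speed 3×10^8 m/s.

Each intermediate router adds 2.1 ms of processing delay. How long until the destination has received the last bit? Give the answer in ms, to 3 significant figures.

L = 52000 bits.
Transmission delay per hop = L/R = 52000/25000000 = 2.08 ms; 3 hops → 6.24 ms.
Propagation delays (d/s per hop): 1.7, 1.95333, 1.81333 ms; sum = 5.46667 ms.
Processing at 2 router(s): 2 × 2.1 ms = 4.2 ms.
End-to-end = 15.9 ms.

15.9 ms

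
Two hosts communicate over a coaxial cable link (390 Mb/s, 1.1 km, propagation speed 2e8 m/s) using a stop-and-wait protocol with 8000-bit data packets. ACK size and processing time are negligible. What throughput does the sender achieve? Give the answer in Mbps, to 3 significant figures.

254 Mbps

t_tx = L/R = 8000/390000000 = 2.05128e-05 s.
t_prop = 1100/200000000 = 5.5e-06 s; RTT = 1.1e-05 s.
Cycle = t_tx + RTT = 3.15128e-05 s.
Throughput = L / cycle = 8000 / 3.15128e-05 = 254 Mbps.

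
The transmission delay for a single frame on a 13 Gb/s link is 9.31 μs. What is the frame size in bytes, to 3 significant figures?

L = R × t_tx = 13000000000 b/s × 9.31e-06 s = 121030 bits.
In bytes: 121030 / 8 = 15100 bytes.

15100 bytes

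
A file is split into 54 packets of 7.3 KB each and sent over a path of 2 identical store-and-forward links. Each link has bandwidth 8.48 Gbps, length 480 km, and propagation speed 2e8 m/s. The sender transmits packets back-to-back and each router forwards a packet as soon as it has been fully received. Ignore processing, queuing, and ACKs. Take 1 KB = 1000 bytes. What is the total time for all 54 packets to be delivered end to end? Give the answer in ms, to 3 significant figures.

Per-hop transmission t_tx = L/R = 58400/8480000000 = 0.00688679 ms.
Per-hop propagation t_prop = 480000/200000000 = 2.4 ms.
Pipeline fill: first packet needs 2·t_tx to clear all hops; remaining 53 packets each add one t_tx.
Total = (2+54-1)·t_tx + 2·t_prop = 55·0.00688679 + 2·2.4 = 5.18 ms.

5.18 ms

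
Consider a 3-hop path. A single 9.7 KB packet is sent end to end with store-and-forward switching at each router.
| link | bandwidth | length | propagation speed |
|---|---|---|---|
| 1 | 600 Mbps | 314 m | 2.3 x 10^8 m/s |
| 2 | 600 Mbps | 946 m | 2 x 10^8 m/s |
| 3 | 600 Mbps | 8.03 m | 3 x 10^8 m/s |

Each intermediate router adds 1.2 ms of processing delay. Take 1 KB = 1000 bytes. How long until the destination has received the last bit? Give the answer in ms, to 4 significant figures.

L = 77600 bits.
Transmission delay per hop = L/R = 77600/600000000 = 0.129333 ms; 3 hops → 0.388 ms.
Propagation delays (d/s per hop): 0.00136522, 0.00473, 2.67667e-05 ms; sum = 0.00612198 ms.
Processing at 2 router(s): 2 × 1.2 ms = 2.4 ms.
End-to-end = 2.794 ms.

2.794 ms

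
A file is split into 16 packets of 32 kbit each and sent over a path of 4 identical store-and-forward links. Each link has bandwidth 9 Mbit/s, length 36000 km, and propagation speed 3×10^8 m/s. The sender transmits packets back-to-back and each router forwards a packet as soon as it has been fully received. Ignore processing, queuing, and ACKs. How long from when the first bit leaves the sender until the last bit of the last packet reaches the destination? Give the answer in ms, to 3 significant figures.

548 ms

Per-hop transmission t_tx = L/R = 32000/9000000 = 3.55556 ms.
Per-hop propagation t_prop = 36000000/300000000 = 120 ms.
Pipeline fill: first packet needs 4·t_tx to clear all hops; remaining 15 packets each add one t_tx.
Total = (4+16-1)·t_tx + 4·t_prop = 19·3.55556 + 4·120 = 548 ms.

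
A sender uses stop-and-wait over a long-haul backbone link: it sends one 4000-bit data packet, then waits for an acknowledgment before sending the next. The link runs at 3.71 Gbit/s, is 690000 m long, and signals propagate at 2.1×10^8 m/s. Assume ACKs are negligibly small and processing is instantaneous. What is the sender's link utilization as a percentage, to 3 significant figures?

t_tx = L/R = 4000/3710000000 = 1.07817e-06 s.
t_prop = 690000/210000000 = 0.00328571 s; RTT = 0.00657143 s.
Cycle = t_tx + RTT = 0.00657251 s.
Utilization = t_tx / cycle = 1.07817e-06/0.00657251 = 0.0164 %.

0.0164 %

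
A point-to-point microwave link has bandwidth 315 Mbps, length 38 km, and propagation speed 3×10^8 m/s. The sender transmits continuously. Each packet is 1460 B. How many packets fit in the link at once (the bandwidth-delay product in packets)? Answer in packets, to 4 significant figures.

Propagation delay = 38000 / 300000000 = 0.000126667 s.
BDP = R × t_prop = 315000000 × 0.000126667 = 39900 bits.
In packets of 11680 bits: 3.416 packets.

3.416 packets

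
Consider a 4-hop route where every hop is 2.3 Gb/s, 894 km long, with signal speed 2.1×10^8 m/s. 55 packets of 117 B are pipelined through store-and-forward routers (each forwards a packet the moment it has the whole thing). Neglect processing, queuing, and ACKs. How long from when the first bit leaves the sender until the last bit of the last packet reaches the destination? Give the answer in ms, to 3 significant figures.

Per-hop transmission t_tx = L/R = 936/2300000000 = 0.000406957 ms.
Per-hop propagation t_prop = 894000/210000000 = 4.25714 ms.
Pipeline fill: first packet needs 4·t_tx to clear all hops; remaining 54 packets each add one t_tx.
Total = (4+55-1)·t_tx + 4·t_prop = 58·0.000406957 + 4·4.25714 = 17.1 ms.

17.1 ms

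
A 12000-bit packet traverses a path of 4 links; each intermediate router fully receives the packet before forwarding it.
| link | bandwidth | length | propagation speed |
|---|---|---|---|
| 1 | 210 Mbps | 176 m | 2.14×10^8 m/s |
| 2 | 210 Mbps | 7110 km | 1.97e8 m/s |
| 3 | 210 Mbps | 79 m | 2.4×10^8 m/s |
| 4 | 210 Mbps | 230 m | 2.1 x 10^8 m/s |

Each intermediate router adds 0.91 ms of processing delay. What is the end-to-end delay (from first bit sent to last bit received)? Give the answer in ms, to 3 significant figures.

Transmission delay per hop = L/R = 12000/210000000 = 0.0571429 ms; 4 hops → 0.228571 ms.
Propagation delays (d/s per hop): 0.00082243, 36.0914, 0.000329167, 0.00109524 ms; sum = 36.0936 ms.
Processing at 3 router(s): 3 × 0.91 ms = 2.73 ms.
End-to-end = 39.1 ms.

39.1 ms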